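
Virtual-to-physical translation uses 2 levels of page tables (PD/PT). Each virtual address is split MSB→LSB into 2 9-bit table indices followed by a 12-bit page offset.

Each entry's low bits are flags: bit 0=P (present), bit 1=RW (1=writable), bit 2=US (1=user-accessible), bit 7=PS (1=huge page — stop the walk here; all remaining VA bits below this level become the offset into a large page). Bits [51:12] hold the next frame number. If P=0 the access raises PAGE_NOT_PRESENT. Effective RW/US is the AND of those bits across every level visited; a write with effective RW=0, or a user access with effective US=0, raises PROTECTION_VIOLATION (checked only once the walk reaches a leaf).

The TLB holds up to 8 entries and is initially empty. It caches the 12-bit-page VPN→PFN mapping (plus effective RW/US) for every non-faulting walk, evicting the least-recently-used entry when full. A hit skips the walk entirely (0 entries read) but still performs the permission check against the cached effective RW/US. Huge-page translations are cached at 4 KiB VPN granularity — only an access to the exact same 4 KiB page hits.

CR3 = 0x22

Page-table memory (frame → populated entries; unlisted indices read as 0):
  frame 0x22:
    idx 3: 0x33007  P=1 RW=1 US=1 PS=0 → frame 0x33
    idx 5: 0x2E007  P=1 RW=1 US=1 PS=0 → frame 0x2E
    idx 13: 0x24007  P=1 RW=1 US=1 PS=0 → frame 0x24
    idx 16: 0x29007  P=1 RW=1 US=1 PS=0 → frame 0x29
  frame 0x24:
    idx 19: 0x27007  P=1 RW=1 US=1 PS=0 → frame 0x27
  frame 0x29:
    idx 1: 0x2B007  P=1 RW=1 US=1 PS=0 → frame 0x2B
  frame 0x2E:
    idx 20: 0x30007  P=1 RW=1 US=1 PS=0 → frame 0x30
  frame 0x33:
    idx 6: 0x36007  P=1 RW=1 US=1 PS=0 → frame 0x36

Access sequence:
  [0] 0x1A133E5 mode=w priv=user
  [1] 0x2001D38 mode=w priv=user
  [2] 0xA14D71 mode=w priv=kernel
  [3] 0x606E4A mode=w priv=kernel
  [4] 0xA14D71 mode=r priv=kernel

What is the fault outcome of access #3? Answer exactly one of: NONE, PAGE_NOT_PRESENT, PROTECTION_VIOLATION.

Walk each access:
#0 VA=0x1A133E5 (w,user):
  L0 @0x22[13] → 0x24007  P=1,RW=1,US=1,PS=0
  L1 @0x24[19] → 0x27007  P=1,RW=1,US=1,PS=0
  → PA=0x273E5  (2 entries read)
#1 VA=0x2001D38 (w,user):
  L0 @0x22[16] → 0x29007  P=1,RW=1,US=1,PS=0
  L1 @0x29[1] → 0x2B007  P=1,RW=1,US=1,PS=0
  → PA=0x2BD38  (2 entries read)
#2 VA=0xA14D71 (w,kernel):
  L0 @0x22[5] → 0x2E007  P=1,RW=1,US=1,PS=0
  L1 @0x2E[20] → 0x30007  P=1,RW=1,US=1,PS=0
  → PA=0x30D71  (2 entries read)
#3 VA=0x606E4A (w,kernel):
  L0 @0x22[3] → 0x33007  P=1,RW=1,US=1,PS=0
  L1 @0x33[6] → 0x36007  P=1,RW=1,US=1,PS=0
  → PA=0x36E4A  (2 entries read)
#4 VA=0xA14D71 (r,kernel):
  TLB hit vpn=0xA14 → PA=0x30D71

Access #3 fault: NONE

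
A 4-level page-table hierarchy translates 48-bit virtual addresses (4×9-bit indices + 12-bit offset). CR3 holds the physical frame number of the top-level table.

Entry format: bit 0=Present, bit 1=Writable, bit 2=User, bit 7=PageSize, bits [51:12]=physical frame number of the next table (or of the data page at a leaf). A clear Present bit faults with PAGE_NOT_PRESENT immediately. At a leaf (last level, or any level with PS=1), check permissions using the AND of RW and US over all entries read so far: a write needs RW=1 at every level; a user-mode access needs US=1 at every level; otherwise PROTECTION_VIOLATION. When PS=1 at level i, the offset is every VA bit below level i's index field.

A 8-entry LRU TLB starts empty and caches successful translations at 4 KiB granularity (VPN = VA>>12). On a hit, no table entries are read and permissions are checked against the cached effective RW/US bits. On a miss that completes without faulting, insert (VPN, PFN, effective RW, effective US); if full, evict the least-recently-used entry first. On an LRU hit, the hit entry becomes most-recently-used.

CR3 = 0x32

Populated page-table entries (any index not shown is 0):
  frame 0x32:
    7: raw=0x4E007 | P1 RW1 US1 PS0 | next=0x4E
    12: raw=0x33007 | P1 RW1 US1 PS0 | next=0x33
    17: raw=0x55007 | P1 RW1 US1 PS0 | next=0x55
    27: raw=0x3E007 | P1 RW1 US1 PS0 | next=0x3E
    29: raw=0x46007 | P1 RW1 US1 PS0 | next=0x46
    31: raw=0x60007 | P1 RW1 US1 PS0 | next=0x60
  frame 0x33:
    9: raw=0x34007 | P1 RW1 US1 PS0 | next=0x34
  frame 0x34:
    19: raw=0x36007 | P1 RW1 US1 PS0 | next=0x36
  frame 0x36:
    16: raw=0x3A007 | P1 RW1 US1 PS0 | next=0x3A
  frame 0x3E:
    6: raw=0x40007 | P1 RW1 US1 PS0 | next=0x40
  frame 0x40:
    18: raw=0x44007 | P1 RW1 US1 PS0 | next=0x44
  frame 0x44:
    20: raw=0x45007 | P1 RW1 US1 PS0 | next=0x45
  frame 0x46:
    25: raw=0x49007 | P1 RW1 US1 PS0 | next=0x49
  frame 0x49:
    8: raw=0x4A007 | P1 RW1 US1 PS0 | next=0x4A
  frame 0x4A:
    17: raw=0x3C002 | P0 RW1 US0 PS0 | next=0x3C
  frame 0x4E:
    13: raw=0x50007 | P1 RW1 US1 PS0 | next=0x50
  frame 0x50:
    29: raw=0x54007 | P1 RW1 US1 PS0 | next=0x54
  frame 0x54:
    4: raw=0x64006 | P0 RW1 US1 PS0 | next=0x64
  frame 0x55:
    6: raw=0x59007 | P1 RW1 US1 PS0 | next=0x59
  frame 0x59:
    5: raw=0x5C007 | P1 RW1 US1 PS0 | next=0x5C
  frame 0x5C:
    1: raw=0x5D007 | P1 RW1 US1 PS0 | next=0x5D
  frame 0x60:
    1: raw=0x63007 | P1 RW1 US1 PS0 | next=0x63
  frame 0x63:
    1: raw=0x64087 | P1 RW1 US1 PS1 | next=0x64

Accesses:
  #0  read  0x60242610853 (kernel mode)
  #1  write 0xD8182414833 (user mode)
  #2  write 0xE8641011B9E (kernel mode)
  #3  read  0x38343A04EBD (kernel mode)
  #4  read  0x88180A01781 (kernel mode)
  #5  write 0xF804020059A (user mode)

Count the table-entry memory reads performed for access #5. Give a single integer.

Trace:
#0 VA=0x60242610853 (r,kernel):
  [0] read 0x32 idx=12: raw=0x33007 flags P=1 W=1 U=1 S=0
  [1] read 0x33 idx=9: raw=0x34007 flags P=1 W=1 U=1 S=0
  [2] read 0x34 idx=19: raw=0x36007 flags P=1 W=1 U=1 S=0
  [3] read 0x36 idx=16: raw=0x3A007 flags P=1 W=1 U=1 S=0
  ✓ 0x3A853  — 4 lookups
#1 VA=0xD8182414833 (w,user):
  [0] read 0x32 idx=27: raw=0x3E007 flags P=1 W=1 U=1 S=0
  [1] read 0x3E idx=6: raw=0x40007 flags P=1 W=1 U=1 S=0
  [2] read 0x40 idx=18: raw=0x44007 flags P=1 W=1 U=1 S=0
  [3] read 0x44 idx=20: raw=0x45007 flags P=1 W=1 U=1 S=0
  ✓ 0x45833  — 4 lookups
#2 VA=0xE8641011B9E (w,kernel):
  [0] read 0x32 idx=29: raw=0x46007 flags P=1 W=1 U=1 S=0
  [1] read 0x46 idx=25: raw=0x49007 flags P=1 W=1 U=1 S=0
  [2] read 0x49 idx=8: raw=0x4A007 flags P=1 W=1 U=1 S=0
  [3] read 0x4A idx=17: raw=0x3C002 flags P=0 W=1 U=0 S=0
  ✗ PAGE_NOT_PRESENT  [4 reads]
#3 VA=0x38343A04EBD (r,kernel):
  [0] read 0x32 idx=7: raw=0x4E007 flags P=1 W=1 U=1 S=0
  [1] read 0x4E idx=13: raw=0x50007 flags P=1 W=1 U=1 S=0
  [2] read 0x50 idx=29: raw=0x54007 flags P=1 W=1 U=1 S=0
  [3] read 0x54 idx=4: raw=0x64006 flags P=0 W=1 U=1 S=0
  ✗ PAGE_NOT_PRESENT  [4 reads]
#4 VA=0x88180A01781 (r,kernel):
  [0] read 0x32 idx=17: raw=0x55007 flags P=1 W=1 U=1 S=0
  [1] read 0x55 idx=6: raw=0x59007 flags P=1 W=1 U=1 S=0
  [2] read 0x59 idx=5: raw=0x5C007 flags P=1 W=1 U=1 S=0
  [3] read 0x5C idx=1: raw=0x5D007 flags P=1 W=1 U=1 S=0
  ✓ 0x5D781  — 4 lookups
#5 VA=0xF804020059A (w,user):
  [0] read 0x32 idx=31: raw=0x60007 flags P=1 W=1 U=1 S=0
  [1] read 0x60 idx=1: raw=0x63007 flags P=1 W=1 U=1 S=0
  [2] read 0x63 idx=1: raw=0x64087 flags P=1 W=1 U=1 S=1
  ✓ 0x6459A (huge @L2)  — 3 lookups

Entries read for #5: 3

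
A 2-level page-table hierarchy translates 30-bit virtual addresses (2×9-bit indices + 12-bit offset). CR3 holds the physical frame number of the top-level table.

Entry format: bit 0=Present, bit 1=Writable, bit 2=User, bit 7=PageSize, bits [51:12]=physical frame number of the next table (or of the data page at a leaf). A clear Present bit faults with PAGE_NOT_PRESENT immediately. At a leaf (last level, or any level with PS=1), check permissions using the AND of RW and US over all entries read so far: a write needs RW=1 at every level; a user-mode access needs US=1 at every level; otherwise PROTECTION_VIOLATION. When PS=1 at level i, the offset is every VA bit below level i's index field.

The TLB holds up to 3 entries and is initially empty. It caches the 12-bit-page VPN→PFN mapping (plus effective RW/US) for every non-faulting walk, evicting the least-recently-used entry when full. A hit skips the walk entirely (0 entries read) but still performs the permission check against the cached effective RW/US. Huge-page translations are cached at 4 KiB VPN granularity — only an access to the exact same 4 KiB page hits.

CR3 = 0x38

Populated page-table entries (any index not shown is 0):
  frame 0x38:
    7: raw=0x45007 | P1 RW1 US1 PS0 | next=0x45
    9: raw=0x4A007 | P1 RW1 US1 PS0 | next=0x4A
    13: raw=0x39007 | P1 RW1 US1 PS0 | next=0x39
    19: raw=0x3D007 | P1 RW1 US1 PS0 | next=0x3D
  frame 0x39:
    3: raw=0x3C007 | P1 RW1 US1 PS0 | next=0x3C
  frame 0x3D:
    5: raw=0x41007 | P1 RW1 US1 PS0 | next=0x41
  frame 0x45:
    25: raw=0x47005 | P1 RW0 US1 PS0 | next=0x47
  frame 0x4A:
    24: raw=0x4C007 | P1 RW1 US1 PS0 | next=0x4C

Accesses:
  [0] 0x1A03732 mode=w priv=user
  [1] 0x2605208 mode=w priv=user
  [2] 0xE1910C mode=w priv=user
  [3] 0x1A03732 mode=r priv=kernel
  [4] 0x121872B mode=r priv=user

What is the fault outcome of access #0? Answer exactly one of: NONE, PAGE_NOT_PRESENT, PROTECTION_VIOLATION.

Walk each access:
#0 VA=0x1A03732 (w,user):
  [0] read 0x38 idx=13: raw=0x39007 flags P=1 W=1 U=1 S=0
  [1] read 0x39 idx=3: raw=0x3C007 flags P=1 W=1 U=1 S=0
  → PA=0x3C732  (2 entries read)
#1 VA=0x2605208 (w,user):
  [0] read 0x38 idx=19: raw=0x3D007 flags P=1 W=1 U=1 S=0
  [1] read 0x3D idx=5: raw=0x41007 flags P=1 W=1 U=1 S=0
  → PA=0x41208  (2 entries read)
#2 VA=0xE1910C (w,user):
  [0] read 0x38 idx=7: raw=0x45007 flags P=1 W=1 U=1 S=0
  [1] read 0x45 idx=25: raw=0x47005 flags P=1 W=0 U=1 S=0
  → PROTECTION_VIOLATION  (2 entries read)
#3 VA=0x1A03732 (r,kernel):
  TLB hit vpn=0x1A03 → PA=0x3C732
#4 VA=0x121872B (r,user):
  [0] read 0x38 idx=9: raw=0x4A007 flags P=1 W=1 U=1 S=0
  [1] read 0x4A idx=24: raw=0x4C007 flags P=1 W=1 U=1 S=0
  → PA=0x4C72B  (2 entries read)

Access #0 fault: NONE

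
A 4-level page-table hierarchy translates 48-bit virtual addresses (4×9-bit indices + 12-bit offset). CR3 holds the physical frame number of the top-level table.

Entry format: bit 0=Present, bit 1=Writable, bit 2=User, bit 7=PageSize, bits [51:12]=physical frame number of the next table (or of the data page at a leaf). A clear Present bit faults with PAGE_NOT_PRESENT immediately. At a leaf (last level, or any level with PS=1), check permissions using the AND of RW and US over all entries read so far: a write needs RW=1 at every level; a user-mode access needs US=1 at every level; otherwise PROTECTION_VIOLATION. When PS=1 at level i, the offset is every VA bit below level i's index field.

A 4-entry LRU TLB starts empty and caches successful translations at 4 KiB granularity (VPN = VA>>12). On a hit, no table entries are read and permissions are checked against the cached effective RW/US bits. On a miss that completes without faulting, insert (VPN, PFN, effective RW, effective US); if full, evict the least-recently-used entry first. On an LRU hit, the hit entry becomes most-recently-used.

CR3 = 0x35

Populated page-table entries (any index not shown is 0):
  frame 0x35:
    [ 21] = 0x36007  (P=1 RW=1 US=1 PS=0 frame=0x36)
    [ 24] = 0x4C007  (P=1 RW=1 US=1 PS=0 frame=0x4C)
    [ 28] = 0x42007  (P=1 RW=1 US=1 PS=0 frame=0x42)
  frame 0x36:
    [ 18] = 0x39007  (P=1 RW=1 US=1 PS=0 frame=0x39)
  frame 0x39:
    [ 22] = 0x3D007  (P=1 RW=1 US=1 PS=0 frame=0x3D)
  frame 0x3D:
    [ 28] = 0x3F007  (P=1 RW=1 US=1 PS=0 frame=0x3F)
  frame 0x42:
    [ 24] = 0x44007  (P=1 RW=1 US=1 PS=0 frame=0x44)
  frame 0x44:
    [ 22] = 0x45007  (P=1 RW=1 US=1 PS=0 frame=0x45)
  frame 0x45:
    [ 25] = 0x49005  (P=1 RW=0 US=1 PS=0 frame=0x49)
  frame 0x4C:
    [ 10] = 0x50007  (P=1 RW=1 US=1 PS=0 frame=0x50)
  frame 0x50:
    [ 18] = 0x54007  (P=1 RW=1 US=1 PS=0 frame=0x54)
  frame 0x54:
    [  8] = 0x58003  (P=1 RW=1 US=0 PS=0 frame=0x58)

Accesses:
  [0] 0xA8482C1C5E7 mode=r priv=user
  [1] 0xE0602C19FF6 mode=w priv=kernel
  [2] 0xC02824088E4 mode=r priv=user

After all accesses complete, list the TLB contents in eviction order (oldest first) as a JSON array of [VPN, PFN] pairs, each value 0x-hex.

Trace:
#0 VA=0xA8482C1C5E7 (r,user):
  [0] read 0x35 idx=21: raw=0x36007 flags P=1 W=1 U=1 S=0
  [1] read 0x36 idx=18: raw=0x39007 flags P=1 W=1 U=1 S=0
  [2] read 0x39 idx=22: raw=0x3D007 flags P=1 W=1 U=1 S=0
  [3] read 0x3D idx=28: raw=0x3F007 flags P=1 W=1 U=1 S=0
  → PA=0x3F5E7  (4 entries read)
#1 VA=0xE0602C19FF6 (w,kernel):
  [0] read 0x35 idx=28: raw=0x42007 flags P=1 W=1 U=1 S=0
  [1] read 0x42 idx=24: raw=0x44007 flags P=1 W=1 U=1 S=0
  [2] read 0x44 idx=22: raw=0x45007 flags P=1 W=1 U=1 S=0
  [3] read 0x45 idx=25: raw=0x49005 flags P=1 W=0 U=1 S=0
  → PROTECTION_VIOLATION  (4 entries read)
#2 VA=0xC02824088E4 (r,user):
  [0] read 0x35 idx=24: raw=0x4C007 flags P=1 W=1 U=1 S=0
  [1] read 0x4C idx=10: raw=0x50007 flags P=1 W=1 U=1 S=0
  [2] read 0x50 idx=18: raw=0x54007 flags P=1 W=1 U=1 S=0
  [3] read 0x54 idx=8: raw=0x58003 flags P=1 W=1 U=0 S=0
  → PROTECTION_VIOLATION  (4 entries read)

TLB: [["0xA8482C1C", "0x3F"]]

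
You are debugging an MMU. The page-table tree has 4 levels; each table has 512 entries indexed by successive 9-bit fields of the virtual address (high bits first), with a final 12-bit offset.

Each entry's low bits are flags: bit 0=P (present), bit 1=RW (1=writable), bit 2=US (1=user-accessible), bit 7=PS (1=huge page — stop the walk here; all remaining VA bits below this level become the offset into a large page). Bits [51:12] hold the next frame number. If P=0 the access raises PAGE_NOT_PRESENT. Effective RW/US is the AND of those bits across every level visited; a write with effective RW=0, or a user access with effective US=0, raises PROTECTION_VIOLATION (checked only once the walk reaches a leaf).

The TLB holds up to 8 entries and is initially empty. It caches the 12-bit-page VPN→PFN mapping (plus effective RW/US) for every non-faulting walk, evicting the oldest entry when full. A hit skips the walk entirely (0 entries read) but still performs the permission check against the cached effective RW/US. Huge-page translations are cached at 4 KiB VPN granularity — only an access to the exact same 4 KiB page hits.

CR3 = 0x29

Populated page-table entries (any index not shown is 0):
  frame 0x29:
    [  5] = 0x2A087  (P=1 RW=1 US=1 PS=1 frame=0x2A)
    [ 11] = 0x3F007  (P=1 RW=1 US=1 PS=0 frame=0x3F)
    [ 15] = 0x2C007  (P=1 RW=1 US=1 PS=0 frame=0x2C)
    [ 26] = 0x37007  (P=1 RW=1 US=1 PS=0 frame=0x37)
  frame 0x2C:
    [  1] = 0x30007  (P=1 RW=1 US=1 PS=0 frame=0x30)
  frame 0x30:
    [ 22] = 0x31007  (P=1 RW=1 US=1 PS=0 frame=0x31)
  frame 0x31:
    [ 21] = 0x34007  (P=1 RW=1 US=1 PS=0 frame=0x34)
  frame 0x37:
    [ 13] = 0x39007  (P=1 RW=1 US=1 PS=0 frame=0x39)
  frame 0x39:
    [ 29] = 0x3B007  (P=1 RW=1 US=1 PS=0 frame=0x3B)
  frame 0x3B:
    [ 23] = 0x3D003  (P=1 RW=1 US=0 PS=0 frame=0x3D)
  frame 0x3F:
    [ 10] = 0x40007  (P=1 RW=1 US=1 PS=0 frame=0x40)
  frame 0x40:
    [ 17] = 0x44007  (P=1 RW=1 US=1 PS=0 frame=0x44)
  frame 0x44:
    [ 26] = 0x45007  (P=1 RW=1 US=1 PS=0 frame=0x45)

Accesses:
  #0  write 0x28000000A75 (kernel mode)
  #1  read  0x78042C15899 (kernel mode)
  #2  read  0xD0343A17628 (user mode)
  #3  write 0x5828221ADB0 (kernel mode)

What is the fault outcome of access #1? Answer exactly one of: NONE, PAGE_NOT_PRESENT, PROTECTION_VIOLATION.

Per-access translation:
#0 VA=0x28000000A75 (w,kernel):
  L0 @0x29[5] → 0x2A087  P=1,RW=1,US=1,PS=1
  → PA=0x2AA75 (huge @L0)  (1 entries read)
#1 VA=0x78042C15899 (r,kernel):
  L0 @0x29[15] → 0x2C007  P=1,RW=1,US=1,PS=0
  L1 @0x2C[1] → 0x30007  P=1,RW=1,US=1,PS=0
  L2 @0x30[22] → 0x31007  P=1,RW=1,US=1,PS=0
  L3 @0x31[21] → 0x34007  P=1,RW=1,US=1,PS=0
  → PA=0x34899  (4 entries read)
#2 VA=0xD0343A17628 (r,user):
  L0 @0x29[26] → 0x37007  P=1,RW=1,US=1,PS=0
  L1 @0x37[13] → 0x39007  P=1,RW=1,US=1,PS=0
  L2 @0x39[29] → 0x3B007  P=1,RW=1,US=1,PS=0
  L3 @0x3B[23] → 0x3D003  P=1,RW=1,US=0,PS=0
  ⇒ fault: PROTECTION_VIOLATION  — 4 lookups
#3 VA=0x5828221ADB0 (w,kernel):
  L0 @0x29[11] → 0x3F007  P=1,RW=1,US=1,PS=0
  L1 @0x3F[10] → 0x40007  P=1,RW=1,US=1,PS=0
  L2 @0x40[17] → 0x44007  P=1,RW=1,US=1,PS=0
  L3 @0x44[26] → 0x45007  P=1,RW=1,US=1,PS=0
  → PA=0x45DB0  (4 entries read)

Access #1 fault: NONE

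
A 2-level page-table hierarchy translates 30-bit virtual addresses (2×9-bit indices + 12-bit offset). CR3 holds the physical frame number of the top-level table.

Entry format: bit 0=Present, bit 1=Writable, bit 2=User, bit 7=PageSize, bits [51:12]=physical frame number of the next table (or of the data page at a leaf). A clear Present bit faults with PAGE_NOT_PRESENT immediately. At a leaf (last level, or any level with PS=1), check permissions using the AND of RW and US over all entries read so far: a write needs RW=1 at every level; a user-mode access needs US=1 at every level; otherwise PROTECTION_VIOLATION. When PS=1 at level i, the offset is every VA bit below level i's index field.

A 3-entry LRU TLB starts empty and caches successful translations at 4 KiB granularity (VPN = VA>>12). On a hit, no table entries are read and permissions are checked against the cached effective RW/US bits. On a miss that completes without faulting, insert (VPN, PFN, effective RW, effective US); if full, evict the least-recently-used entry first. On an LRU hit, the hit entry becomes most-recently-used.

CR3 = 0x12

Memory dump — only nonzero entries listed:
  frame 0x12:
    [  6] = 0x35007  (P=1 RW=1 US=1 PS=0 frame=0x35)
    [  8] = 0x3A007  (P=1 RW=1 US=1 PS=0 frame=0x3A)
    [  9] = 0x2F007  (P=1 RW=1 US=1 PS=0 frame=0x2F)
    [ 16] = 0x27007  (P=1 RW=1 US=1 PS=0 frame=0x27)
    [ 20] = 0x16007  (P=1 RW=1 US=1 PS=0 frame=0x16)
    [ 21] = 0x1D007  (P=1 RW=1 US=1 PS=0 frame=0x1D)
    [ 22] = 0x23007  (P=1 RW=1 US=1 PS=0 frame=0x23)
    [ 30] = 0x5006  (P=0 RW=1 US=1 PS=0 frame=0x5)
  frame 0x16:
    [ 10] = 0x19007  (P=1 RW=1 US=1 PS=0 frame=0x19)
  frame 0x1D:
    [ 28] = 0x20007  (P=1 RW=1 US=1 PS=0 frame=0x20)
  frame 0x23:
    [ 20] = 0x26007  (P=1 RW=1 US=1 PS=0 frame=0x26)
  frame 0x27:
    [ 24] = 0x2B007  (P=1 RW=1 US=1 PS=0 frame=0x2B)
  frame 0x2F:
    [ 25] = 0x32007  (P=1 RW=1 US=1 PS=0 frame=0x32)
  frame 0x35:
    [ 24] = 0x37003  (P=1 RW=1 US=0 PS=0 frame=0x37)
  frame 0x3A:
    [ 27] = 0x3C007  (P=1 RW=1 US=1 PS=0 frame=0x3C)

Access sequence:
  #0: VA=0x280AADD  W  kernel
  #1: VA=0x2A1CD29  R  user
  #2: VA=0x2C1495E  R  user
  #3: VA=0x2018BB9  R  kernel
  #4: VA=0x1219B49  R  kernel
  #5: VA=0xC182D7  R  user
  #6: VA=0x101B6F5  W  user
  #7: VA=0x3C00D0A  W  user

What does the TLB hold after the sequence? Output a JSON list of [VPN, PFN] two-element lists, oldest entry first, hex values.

Walk each access:
#0 VA=0x280AADD (w,kernel):
  lvl0: tbl 0x12, slot 20 ⇒ 0x16007 (P1/RW1/US1/PS0)
  lvl1: tbl 0x16, slot 10 ⇒ 0x19007 (P1/RW1/US1/PS0)
  → PA=0x19ADD  (2 entries read)
#1 VA=0x2A1CD29 (r,user):
  lvl0: tbl 0x12, slot 21 ⇒ 0x1D007 (P1/RW1/US1/PS0)
  lvl1: tbl 0x1D, slot 28 ⇒ 0x20007 (P1/RW1/US1/PS0)
  → PA=0x20D29  (2 entries read)
#2 VA=0x2C1495E (r,user):
  lvl0: tbl 0x12, slot 22 ⇒ 0x23007 (P1/RW1/US1/PS0)
  lvl1: tbl 0x23, slot 20 ⇒ 0x26007 (P1/RW1/US1/PS0)
  → PA=0x2695E  (2 entries read)
#3 VA=0x2018BB9 (r,kernel):
  lvl0: tbl 0x12, slot 16 ⇒ 0x27007 (P1/RW1/US1/PS0)
  lvl1: tbl 0x27, slot 24 ⇒ 0x2B007 (P1/RW1/US1/PS0)
  → PA=0x2BBB9  (2 entries read)
#4 VA=0x1219B49 (r,kernel):
  lvl0: tbl 0x12, slot 9 ⇒ 0x2F007 (P1/RW1/US1/PS0)
  lvl1: tbl 0x2F, slot 25 ⇒ 0x32007 (P1/RW1/US1/PS0)
  → PA=0x32B49  (2 entries read)
#5 VA=0xC182D7 (r,user):
  lvl0: tbl 0x12, slot 6 ⇒ 0x35007 (P1/RW1/US1/PS0)
  lvl1: tbl 0x35, slot 24 ⇒ 0x37003 (P1/RW1/US0/PS0)
  ⇒ fault: PROTECTION_VIOLATION  — 2 lookups
#6 VA=0x101B6F5 (w,user):
  lvl0: tbl 0x12, slot 8 ⇒ 0x3A007 (P1/RW1/US1/PS0)
  lvl1: tbl 0x3A, slot 27 ⇒ 0x3C007 (P1/RW1/US1/PS0)
  → PA=0x3C6F5  (2 entries read)
#7 VA=0x3C00D0A (w,user):
  lvl0: tbl 0x12, slot 30 ⇒ 0x5006 (P0/RW1/US1/PS0)
  ⇒ fault: PAGE_NOT_PRESENT  — 1 lookups

TLB: [["0x2018", "0x2B"], ["0x1219", "0x32"], ["0x101B", "0x3C"]]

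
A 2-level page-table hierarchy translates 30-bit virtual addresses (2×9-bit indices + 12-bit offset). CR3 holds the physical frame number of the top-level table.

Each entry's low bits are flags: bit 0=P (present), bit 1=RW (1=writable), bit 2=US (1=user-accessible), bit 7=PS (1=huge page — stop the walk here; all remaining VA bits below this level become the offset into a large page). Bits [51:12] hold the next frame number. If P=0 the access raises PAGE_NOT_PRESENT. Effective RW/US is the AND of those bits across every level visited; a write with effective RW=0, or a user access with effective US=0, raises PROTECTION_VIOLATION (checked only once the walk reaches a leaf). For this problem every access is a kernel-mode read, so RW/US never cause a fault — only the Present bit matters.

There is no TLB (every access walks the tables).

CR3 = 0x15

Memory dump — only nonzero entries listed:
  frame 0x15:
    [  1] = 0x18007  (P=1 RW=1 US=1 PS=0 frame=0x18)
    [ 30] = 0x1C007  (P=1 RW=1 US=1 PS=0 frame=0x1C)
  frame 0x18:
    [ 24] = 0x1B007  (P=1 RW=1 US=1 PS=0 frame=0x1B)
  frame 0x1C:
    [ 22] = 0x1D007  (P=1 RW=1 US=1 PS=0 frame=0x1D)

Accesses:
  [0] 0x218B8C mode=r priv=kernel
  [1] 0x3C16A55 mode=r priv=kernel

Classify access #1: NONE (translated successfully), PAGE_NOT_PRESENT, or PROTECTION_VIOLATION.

Trace:
#0 VA=0x218B8C (r,kernel):
  lvl0: tbl 0x15, slot 1 ⇒ 0x18007 (P1/RW1/US1/PS0)
  lvl1: tbl 0x18, slot 24 ⇒ 0x1B007 (P1/RW1/US1/PS0)
  ⇒ phys 0x1BB8C  [2 reads]
#1 VA=0x3C16A55 (r,kernel):
  lvl0: tbl 0x15, slot 30 ⇒ 0x1C007 (P1/RW1/US1/PS0)
  lvl1: tbl 0x1C, slot 22 ⇒ 0x1D007 (P1/RW1/US1/PS0)
  ⇒ phys 0x1DA55  [2 reads]

Access #1 fault: NONE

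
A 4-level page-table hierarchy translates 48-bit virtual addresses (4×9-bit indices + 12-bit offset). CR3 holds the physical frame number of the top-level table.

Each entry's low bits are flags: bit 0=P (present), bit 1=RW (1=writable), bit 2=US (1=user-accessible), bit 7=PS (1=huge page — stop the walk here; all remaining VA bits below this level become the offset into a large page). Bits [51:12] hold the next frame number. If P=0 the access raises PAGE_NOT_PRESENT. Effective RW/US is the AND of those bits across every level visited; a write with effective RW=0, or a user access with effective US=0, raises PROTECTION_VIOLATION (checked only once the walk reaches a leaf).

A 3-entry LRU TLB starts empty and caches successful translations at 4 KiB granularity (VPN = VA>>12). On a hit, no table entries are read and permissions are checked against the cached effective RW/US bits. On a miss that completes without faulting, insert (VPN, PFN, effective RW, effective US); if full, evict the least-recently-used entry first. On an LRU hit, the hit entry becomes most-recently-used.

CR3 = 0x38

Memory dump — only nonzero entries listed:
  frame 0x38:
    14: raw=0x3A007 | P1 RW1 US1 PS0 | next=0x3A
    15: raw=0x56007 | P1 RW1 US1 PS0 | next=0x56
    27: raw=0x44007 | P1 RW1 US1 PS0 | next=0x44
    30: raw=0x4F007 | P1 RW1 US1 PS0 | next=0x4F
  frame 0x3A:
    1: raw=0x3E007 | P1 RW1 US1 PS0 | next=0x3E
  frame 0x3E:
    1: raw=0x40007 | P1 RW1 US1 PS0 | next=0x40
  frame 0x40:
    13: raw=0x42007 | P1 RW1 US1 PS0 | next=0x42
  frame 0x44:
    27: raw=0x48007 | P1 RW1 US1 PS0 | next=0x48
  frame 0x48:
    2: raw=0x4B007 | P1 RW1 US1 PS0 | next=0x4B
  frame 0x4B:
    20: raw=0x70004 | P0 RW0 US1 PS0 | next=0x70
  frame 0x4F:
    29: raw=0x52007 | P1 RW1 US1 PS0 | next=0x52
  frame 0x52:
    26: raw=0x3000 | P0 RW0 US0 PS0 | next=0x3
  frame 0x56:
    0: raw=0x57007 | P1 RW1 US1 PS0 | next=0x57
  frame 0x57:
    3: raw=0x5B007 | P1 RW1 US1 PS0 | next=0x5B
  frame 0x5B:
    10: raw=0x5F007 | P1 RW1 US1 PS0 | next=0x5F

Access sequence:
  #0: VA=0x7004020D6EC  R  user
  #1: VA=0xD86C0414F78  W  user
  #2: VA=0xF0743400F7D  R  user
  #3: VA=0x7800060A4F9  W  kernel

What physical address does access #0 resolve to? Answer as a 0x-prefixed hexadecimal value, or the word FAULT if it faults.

Walk each access:
#0 VA=0x7004020D6EC (r,user):
  L0: frame=0x38 idx=14 entry=0x3A007 [P=1 RW=1 US=1 PS=0]
  L1: frame=0x3A idx=1 entry=0x3E007 [P=1 RW=1 US=1 PS=0]
  L2: frame=0x3E idx=1 entry=0x40007 [P=1 RW=1 US=1 PS=0]
  L3: frame=0x40 idx=13 entry=0x42007 [P=1 RW=1 US=1 PS=0]
  → PA=0x426EC  (4 entries read)
#1 VA=0xD86C0414F78 (w,user):
  L0: frame=0x38 idx=27 entry=0x44007 [P=1 RW=1 US=1 PS=0]
  L1: frame=0x44 idx=27 entry=0x48007 [P=1 RW=1 US=1 PS=0]
  L2: frame=0x48 idx=2 entry=0x4B007 [P=1 RW=1 US=1 PS=0]
  L3: frame=0x4B idx=20 entry=0x70004 [P=0 RW=0 US=1 PS=0]
  ⇒ fault: PAGE_NOT_PRESENT  — 4 lookups
#2 VA=0xF0743400F7D (r,user):
  L0: frame=0x38 idx=30 entry=0x4F007 [P=1 RW=1 US=1 PS=0]
  L1: frame=0x4F idx=29 entry=0x52007 [P=1 RW=1 US=1 PS=0]
  L2: frame=0x52 idx=26 entry=0x3000 [P=0 RW=0 US=0 PS=0]
  ⇒ fault: PAGE_NOT_PRESENT  — 3 lookups
#3 VA=0x7800060A4F9 (w,kernel):
  L0: frame=0x38 idx=15 entry=0x56007 [P=1 RW=1 US=1 PS=0]
  L1: frame=0x56 idx=0 entry=0x57007 [P=1 RW=1 US=1 PS=0]
  L2: frame=0x57 idx=3 entry=0x5B007 [P=1 RW=1 US=1 PS=0]
  L3: frame=0x5B idx=10 entry=0x5F007 [P=1 RW=1 US=1 PS=0]
  → PA=0x5F4F9  (4 entries read)

Access #0 PA: 0x426EC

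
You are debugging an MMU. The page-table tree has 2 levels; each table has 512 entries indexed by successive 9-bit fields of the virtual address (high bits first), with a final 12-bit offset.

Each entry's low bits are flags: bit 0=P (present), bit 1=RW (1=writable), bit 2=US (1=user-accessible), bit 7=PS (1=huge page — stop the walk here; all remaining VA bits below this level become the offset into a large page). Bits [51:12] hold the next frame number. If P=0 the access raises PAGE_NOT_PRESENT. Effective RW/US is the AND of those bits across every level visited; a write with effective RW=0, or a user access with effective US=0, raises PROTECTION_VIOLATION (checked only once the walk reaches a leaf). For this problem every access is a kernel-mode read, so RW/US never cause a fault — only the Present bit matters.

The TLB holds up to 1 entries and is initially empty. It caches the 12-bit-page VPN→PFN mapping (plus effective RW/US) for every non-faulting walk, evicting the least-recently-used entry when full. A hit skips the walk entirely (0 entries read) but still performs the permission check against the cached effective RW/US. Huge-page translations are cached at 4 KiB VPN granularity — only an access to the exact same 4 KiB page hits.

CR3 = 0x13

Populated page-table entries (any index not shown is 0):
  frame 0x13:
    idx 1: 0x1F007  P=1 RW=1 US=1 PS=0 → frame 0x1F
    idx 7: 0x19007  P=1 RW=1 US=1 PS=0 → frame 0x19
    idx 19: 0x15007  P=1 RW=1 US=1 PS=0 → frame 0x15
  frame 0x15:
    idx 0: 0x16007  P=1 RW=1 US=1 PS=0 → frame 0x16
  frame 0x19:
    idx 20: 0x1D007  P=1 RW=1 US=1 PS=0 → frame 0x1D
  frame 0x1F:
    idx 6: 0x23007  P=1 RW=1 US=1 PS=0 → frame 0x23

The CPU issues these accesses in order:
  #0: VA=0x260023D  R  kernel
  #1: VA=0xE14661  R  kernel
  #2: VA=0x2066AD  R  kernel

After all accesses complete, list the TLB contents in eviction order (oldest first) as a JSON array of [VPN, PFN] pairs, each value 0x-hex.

Trace:
#0 VA=0x260023D (r,kernel):
  L0 @0x13[19] → 0x15007  P=1,RW=1,US=1,PS=0
  L1 @0x15[0] → 0x16007  P=1,RW=1,US=1,PS=0
  ✓ 0x1623D  — 2 lookups
#1 VA=0xE14661 (r,kernel):
  L0 @0x13[7] → 0x19007  P=1,RW=1,US=1,PS=0
  L1 @0x19[20] → 0x1D007  P=1,RW=1,US=1,PS=0
  ✓ 0x1D661  — 2 lookups
#2 VA=0x2066AD (r,kernel):
  L0 @0x13[1] → 0x1F007  P=1,RW=1,US=1,PS=0
  L1 @0x1F[6] → 0x23007  P=1,RW=1,US=1,PS=0
  ✓ 0x236AD  — 2 lookups

TLB: [["0x206", "0x23"]]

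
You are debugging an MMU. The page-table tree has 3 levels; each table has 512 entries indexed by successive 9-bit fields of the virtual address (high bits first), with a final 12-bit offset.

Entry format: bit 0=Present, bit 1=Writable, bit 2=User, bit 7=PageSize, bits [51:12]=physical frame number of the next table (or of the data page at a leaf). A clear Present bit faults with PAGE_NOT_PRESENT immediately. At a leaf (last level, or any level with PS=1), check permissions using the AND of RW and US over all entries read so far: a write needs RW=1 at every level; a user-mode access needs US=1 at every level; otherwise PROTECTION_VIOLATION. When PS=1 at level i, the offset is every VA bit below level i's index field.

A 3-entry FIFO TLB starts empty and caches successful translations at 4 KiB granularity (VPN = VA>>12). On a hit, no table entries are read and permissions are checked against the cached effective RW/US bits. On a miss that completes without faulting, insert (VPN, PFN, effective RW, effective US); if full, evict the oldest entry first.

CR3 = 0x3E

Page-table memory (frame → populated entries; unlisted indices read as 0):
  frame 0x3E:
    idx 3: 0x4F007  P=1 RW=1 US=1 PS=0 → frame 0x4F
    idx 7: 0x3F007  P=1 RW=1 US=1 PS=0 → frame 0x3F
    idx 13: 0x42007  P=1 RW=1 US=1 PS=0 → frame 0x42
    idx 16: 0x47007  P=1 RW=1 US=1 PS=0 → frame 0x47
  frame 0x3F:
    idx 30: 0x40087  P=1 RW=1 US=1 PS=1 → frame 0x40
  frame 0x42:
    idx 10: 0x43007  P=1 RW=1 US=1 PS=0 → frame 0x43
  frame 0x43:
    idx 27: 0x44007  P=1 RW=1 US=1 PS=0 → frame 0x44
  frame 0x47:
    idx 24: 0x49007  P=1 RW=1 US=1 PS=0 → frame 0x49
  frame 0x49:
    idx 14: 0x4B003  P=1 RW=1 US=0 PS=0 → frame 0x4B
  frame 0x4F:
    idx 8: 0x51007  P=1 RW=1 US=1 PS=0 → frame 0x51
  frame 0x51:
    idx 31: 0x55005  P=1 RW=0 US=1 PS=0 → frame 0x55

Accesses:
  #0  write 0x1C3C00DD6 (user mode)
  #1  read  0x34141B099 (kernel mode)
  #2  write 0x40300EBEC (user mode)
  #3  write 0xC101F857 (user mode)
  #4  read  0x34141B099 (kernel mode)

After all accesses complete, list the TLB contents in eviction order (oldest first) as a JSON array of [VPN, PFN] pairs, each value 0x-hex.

Walk each access:
#0 VA=0x1C3C00DD6 (w,user):
  L0 @0x3E[7] → 0x3F007  P=1,RW=1,US=1,PS=0
  L1 @0x3F[30] → 0x40087  P=1,RW=1,US=1,PS=1
  ✓ 0x40DD6 (huge @L1)  — 2 lookups
#1 VA=0x34141B099 (r,kernel):
  L0 @0x3E[13] → 0x42007  P=1,RW=1,US=1,PS=0
  L1 @0x42[10] → 0x43007  P=1,RW=1,US=1,PS=0
  L2 @0x43[27] → 0x44007  P=1,RW=1,US=1,PS=0
  ✓ 0x44099  — 3 lookups
#2 VA=0x40300EBEC (w,user):
  L0 @0x3E[16] → 0x47007  P=1,RW=1,US=1,PS=0
  L1 @0x47[24] → 0x49007  P=1,RW=1,US=1,PS=0
  L2 @0x49[14] → 0x4B003  P=1,RW=1,US=0,PS=0
  ⇒ fault: PROTECTION_VIOLATION  — 3 lookups
#3 VA=0xC101F857 (w,user):
  L0 @0x3E[3] → 0x4F007  P=1,RW=1,US=1,PS=0
  L1 @0x4F[8] → 0x51007  P=1,RW=1,US=1,PS=0
  L2 @0x51[31] → 0x55005  P=1,RW=0,US=1,PS=0
  ⇒ fault: PROTECTION_VIOLATION  — 3 lookups
#4 VA=0x34141B099 (r,kernel):
  TLB hit vpn=0x34141B → PA=0x44099

TLB: [["0x1C3C00", "0x40"], ["0x34141B", "0x44"]]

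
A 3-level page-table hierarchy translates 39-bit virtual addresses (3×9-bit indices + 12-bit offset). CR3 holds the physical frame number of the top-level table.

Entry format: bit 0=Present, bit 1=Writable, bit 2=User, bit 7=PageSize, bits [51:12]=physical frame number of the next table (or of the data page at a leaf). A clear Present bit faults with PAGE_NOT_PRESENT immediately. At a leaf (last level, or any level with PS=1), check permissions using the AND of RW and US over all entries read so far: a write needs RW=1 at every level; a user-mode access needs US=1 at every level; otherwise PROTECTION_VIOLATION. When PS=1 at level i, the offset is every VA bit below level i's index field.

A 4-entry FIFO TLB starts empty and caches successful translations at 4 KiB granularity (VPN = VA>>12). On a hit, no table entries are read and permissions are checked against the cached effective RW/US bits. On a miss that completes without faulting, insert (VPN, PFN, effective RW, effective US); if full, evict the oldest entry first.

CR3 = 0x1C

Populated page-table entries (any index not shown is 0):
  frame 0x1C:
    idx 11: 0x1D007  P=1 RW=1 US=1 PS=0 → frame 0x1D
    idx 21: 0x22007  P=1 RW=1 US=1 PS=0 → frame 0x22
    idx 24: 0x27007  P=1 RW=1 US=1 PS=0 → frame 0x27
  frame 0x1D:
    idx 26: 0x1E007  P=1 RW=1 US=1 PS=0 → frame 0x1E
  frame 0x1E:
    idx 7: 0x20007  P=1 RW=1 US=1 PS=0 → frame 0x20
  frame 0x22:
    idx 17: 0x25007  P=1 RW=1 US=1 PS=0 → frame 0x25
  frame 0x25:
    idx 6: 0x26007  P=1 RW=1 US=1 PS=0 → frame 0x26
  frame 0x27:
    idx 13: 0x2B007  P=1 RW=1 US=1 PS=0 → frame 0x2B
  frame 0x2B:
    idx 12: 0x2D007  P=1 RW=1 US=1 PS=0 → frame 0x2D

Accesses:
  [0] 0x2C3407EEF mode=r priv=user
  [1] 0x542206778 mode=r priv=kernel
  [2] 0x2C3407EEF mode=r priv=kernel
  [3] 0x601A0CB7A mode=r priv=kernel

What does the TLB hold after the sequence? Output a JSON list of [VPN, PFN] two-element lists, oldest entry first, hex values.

Per-access translation:
#0 VA=0x2C3407EEF (r,user):
  [0] read 0x1C idx=11: raw=0x1D007 flags P=1 W=1 U=1 S=0
  [1] read 0x1D idx=26: raw=0x1E007 flags P=1 W=1 U=1 S=0
  [2] read 0x1E idx=7: raw=0x20007 flags P=1 W=1 U=1 S=0
  ⇒ phys 0x20EEF  [3 reads]
#1 VA=0x542206778 (r,kernel):
  [0] read 0x1C idx=21: raw=0x22007 flags P=1 W=1 U=1 S=0
  [1] read 0x22 idx=17: raw=0x25007 flags P=1 W=1 U=1 S=0
  [2] read 0x25 idx=6: raw=0x26007 flags P=1 W=1 U=1 S=0
  ⇒ phys 0x26778  [3 reads]
#2 VA=0x2C3407EEF (r,kernel):
  TLB hit vpn=0x2C3407 → PA=0x20EEF
#3 VA=0x601A0CB7A (r,kernel):
  [0] read 0x1C idx=24: raw=0x27007 flags P=1 W=1 U=1 S=0
  [1] read 0x27 idx=13: raw=0x2B007 flags P=1 W=1 U=1 S=0
  [2] read 0x2B idx=12: raw=0x2D007 flags P=1 W=1 U=1 S=0
  ⇒ phys 0x2DB7A  [3 reads]

TLB: [["0x2C3407", "0x20"], ["0x542206", "0x26"], ["0x601A0C", "0x2D"]]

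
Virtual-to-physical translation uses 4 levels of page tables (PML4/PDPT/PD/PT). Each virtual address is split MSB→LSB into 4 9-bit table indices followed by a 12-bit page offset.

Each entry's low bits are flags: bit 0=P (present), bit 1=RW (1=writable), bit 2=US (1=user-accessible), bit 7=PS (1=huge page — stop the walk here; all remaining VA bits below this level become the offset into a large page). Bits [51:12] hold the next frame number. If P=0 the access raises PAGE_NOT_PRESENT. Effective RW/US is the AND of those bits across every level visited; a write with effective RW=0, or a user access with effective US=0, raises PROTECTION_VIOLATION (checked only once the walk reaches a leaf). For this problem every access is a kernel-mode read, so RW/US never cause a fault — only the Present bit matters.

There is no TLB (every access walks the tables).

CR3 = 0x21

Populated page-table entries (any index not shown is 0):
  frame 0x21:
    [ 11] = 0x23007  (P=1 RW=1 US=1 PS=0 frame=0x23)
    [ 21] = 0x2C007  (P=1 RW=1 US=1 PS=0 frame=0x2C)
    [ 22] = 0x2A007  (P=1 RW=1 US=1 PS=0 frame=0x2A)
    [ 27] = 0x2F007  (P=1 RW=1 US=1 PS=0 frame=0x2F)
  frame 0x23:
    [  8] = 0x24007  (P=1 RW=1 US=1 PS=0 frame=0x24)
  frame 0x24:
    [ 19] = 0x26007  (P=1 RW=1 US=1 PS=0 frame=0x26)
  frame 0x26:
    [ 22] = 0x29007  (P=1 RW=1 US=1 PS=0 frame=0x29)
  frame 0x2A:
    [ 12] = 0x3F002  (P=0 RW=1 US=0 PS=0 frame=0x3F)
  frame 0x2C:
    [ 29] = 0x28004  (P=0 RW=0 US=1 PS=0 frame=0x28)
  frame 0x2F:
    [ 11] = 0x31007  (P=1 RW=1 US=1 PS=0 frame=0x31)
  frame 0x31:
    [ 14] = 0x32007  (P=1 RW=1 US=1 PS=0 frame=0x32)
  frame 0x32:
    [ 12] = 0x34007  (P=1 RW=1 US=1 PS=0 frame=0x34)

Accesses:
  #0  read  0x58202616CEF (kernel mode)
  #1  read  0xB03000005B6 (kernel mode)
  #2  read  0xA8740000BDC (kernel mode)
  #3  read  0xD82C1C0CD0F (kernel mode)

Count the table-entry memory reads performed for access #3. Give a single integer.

Trace:
#0 VA=0x58202616CEF (r,kernel):
  L0 @0x21[11] → 0x23007  P=1,RW=1,US=1,PS=0
  L1 @0x23[8] → 0x24007  P=1,RW=1,US=1,PS=0
  L2 @0x24[19] → 0x26007  P=1,RW=1,US=1,PS=0
  L3 @0x26[22] → 0x29007  P=1,RW=1,US=1,PS=0
  ✓ 0x29CEF  — 4 lookups
#1 VA=0xB03000005B6 (r,kernel):
  L0 @0x21[22] → 0x2A007  P=1,RW=1,US=1,PS=0
  L1 @0x2A[12] → 0x3F002  P=0,RW=1,US=0,PS=0
  ✗ PAGE_NOT_PRESENT  [2 reads]
#2 VA=0xA8740000BDC (r,kernel):
  L0 @0x21[21] → 0x2C007  P=1,RW=1,US=1,PS=0
  L1 @0x2C[29] → 0x28004  P=0,RW=0,US=1,PS=0
  ✗ PAGE_NOT_PRESENT  [2 reads]
#3 VA=0xD82C1C0CD0F (r,kernel):
  L0 @0x21[27] → 0x2F007  P=1,RW=1,US=1,PS=0
  L1 @0x2F[11] → 0x31007  P=1,RW=1,US=1,PS=0
  L2 @0x31[14] → 0x32007  P=1,RW=1,US=1,PS=0
  L3 @0x32[12] → 0x34007  P=1,RW=1,US=1,PS=0
  ✓ 0x34D0F  — 4 lookups

Entries read for #3: 4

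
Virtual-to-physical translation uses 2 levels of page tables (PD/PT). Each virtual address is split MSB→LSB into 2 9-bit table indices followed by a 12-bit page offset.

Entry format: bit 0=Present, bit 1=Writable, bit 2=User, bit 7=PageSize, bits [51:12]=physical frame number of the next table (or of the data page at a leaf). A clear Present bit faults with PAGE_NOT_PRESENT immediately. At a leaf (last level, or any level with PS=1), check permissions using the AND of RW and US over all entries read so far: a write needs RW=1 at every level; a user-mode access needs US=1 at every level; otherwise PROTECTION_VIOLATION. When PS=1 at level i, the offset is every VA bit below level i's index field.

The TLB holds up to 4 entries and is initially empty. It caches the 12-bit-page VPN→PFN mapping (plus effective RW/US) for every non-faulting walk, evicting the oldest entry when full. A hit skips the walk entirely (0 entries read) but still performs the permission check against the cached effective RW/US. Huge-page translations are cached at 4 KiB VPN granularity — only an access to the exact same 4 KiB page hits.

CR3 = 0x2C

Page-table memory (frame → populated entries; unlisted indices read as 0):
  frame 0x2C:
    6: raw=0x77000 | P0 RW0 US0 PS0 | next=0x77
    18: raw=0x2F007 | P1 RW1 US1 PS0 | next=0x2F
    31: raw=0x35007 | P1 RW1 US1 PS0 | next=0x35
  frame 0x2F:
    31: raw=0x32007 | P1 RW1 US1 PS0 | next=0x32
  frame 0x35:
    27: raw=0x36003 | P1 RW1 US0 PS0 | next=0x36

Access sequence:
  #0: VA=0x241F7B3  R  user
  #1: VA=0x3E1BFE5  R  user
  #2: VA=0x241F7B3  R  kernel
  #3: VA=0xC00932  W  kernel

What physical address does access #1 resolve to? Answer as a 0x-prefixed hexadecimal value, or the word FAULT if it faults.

Trace:
#0 VA=0x241F7B3 (r,user):
  L0 @0x2C[18] → 0x2F007  P=1,RW=1,US=1,PS=0
  L1 @0x2F[31] → 0x32007  P=1,RW=1,US=1,PS=0
  → PA=0x327B3  (2 entries read)
#1 VA=0x3E1BFE5 (r,user):
  L0 @0x2C[31] → 0x35007  P=1,RW=1,US=1,PS=0
  L1 @0x35[27] → 0x36003  P=1,RW=1,US=0,PS=0
  ✗ PROTECTION_VIOLATION  [2 reads]
#2 VA=0x241F7B3 (r,kernel):
  TLB hit vpn=0x241F → PA=0x327B3
#3 VA=0xC00932 (w,kernel):
  L0 @0x2C[6] → 0x77000  P=0,RW=0,US=0,PS=0
  ✗ PAGE_NOT_PRESENT  [1 reads]

Access #1 PA: FAULT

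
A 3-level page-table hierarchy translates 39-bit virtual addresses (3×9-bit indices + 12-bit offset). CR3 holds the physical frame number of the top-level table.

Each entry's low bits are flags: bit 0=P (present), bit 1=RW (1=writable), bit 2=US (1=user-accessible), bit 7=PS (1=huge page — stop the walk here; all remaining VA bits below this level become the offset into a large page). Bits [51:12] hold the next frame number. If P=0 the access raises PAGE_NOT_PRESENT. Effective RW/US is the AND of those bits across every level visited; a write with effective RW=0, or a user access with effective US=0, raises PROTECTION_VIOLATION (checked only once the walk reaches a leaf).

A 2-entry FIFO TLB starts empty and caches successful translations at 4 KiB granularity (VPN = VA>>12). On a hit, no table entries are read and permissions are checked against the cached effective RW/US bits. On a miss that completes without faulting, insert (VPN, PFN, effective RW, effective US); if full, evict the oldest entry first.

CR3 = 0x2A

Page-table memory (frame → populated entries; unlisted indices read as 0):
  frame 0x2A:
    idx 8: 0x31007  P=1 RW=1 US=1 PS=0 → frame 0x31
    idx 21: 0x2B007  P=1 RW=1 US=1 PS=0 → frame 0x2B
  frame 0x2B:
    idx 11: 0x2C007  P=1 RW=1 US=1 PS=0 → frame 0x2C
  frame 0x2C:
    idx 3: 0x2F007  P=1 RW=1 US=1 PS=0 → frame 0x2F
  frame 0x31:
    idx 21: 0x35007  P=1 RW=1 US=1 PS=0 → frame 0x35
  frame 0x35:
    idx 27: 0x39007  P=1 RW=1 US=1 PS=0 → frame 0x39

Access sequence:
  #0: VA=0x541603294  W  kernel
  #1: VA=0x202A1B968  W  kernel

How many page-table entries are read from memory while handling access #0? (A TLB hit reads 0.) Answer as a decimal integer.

Trace:
#0 VA=0x541603294 (w,kernel):
  L0: frame=0x2A idx=21 entry=0x2B007 [P=1 RW=1 US=1 PS=0]
  L1: frame=0x2B idx=11 entry=0x2C007 [P=1 RW=1 US=1 PS=0]
  L2: frame=0x2C idx=3 entry=0x2F007 [P=1 RW=1 US=1 PS=0]
  → PA=0x2F294  (3 entries read)
#1 VA=0x202A1B968 (w,kernel):
  L0: frame=0x2A idx=8 entry=0x31007 [P=1 RW=1 US=1 PS=0]
  L1: frame=0x31 idx=21 entry=0x35007 [P=1 RW=1 US=1 PS=0]
  L2: frame=0x35 idx=27 entry=0x39007 [P=1 RW=1 US=1 PS=0]
  → PA=0x39968  (3 entries read)

Entries read for #0: 3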